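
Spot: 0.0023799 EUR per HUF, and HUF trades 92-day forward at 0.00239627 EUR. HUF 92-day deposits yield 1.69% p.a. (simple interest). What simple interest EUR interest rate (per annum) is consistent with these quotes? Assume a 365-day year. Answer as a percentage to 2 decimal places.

4.43%

T = 92/365 years.
CIP gives F = S · g_EUR/g_HUF, so g_EUR/g_HUF = 0.00239627/0.0023799 = 1.0068784.
The HUF side grows by 1 + 0.0169×92/365 = 1.0042597.
That pins the EUR growth at 1.0111674.
(1.0111674 − 1)/T = 0.044305, i.e. 4.43%.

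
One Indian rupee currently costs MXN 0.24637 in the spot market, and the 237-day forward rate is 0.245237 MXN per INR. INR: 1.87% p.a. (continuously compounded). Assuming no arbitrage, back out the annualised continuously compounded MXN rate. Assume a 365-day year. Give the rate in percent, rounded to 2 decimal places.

T = 237/365 years.
F/S = 0.245237/0.24637 = 0.9954012 = (growth of MXN) / (growth of INR).
INR growth factor: e^(0.0187×237/365) = 1.0122162.
That pins the MXN growth at 1.0075612.
Take logs: ln 1.0075612 / (237/365) = 0.011601, so 1.16%.

1.16%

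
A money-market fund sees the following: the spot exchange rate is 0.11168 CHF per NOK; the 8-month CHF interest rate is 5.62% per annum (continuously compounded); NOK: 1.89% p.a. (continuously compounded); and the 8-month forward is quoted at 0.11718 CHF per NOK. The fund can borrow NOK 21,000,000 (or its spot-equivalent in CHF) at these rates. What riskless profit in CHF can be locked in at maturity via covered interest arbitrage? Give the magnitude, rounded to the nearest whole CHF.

T = 8/12 years.
Route A — deposit NOK, sell forward: 21,000,000 × 1.012679714 × 0.11718 = CHF 2,491,981.99.
Route B — convert at spot, deposit CHF: 21,000,000 × 0.11168 × 1.038177391 = CHF 2,434,816.67.
The quoted forward overvalues NOK, so borrow CHF, buy NOK at spot, deposit the NOK at 1.89%, and sell the proceeds forward at 0.11718.
The gap between the two covered legs is CHF 57,165.

CHF 57,165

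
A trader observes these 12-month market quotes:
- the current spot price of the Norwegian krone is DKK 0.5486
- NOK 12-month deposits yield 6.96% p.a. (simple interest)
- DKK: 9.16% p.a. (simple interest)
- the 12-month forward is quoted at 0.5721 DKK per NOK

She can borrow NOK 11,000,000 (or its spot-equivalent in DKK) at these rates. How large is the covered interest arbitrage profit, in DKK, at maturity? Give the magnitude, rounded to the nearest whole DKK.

T = 1 year.
Route A — deposit NOK, sell forward: 11,000,000 × 1.069600 × 0.5721 = DKK 6,731,099.76.
Route B — convert at spot, deposit DKK: 11,000,000 × 0.5486 × 1.091600 = DKK 6,587,369.36.
The quoted forward overvalues NOK, so borrow DKK, buy NOK at spot, deposit the NOK at 6.96%, and sell the proceeds forward at 0.5721.
The gap between the two covered legs is DKK 143,730.

DKK 143,730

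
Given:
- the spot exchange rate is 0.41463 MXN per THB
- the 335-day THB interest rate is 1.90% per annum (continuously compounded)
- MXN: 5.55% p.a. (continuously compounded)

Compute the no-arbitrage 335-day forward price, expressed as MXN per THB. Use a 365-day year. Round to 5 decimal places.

T = 335/365 years.
MXN growth factor: e^(0.0555×335/365) = 1.052258.
THB growth factor: e^(0.0190×335/365) = 1.0175913.
Forward (MXN per THB) = 0.41463 × 1.052258 / 1.0175913 = 0.4287554.

0.42876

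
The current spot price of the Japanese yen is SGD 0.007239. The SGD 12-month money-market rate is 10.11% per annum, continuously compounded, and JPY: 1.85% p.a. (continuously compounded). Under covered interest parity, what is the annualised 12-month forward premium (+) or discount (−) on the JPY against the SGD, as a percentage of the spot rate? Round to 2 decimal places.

+8.61%

T = 1 year.
No-arbitrage forward: 0.007239 × 1.1063873 / 1.0186722 = 0.007862331 SGD/JPY.
(F − S)/S ÷ T = (0.007862331 − 0.007239)/0.007239/1 = 0.086107 → 8.61%.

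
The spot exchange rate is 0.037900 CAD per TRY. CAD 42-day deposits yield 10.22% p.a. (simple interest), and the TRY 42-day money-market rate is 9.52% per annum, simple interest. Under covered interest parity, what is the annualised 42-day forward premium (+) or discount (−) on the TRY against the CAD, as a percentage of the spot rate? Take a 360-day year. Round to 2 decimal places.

+0.69%

T = 42/360 years.
No-arbitrage forward: 0.0379 × 1.0119233 / 1.0111067 = 0.037930609 CAD/TRY.
(F − S)/S ÷ T = (0.037930609 − 0.0379)/0.0379/(42/360) = 0.006923 → 0.69%.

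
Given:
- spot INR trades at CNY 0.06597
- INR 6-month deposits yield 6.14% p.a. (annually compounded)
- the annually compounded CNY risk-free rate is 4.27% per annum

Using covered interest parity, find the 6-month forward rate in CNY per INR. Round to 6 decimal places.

0.065386

T = 6/12 years.
CNY growth factor: (1 + 0.0427)^(6/12) = 1.0211268.
INR growth factor: (1 + 0.0614)^(6/12) = 1.0302427.
Forward (CNY per INR) = 0.06597 × 1.0211268 / 1.0302427 = 0.06538628.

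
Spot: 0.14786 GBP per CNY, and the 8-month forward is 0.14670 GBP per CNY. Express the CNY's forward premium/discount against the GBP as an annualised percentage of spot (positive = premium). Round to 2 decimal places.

-1.18%

T = 8/12 years.
CNY trades forward at -0.78453% vs spot over the period.
Per annum: -0.0078453 / (8/12) = -0.011768 = -1.18%.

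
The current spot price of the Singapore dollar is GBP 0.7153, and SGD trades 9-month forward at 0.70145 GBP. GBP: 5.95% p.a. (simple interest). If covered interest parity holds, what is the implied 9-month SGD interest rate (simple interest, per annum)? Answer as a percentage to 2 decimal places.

8.70%

T = 9/12 years.
F/S = 0.70145/0.7153 = 0.9806375 = (growth of GBP) / (growth of SGD).
GBP growth factor: 1 + 0.0595×9/12 = 1.044625.
So the SGD growth factor = 1.0652509.
(1.0652509 − 1)/T = 0.087001, i.e. 8.70%.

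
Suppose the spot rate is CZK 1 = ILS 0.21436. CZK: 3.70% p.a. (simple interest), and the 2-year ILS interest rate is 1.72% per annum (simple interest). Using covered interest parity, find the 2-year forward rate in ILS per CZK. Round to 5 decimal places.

T = 2 years.
ILS accumulates by 1 + 0.0172×2 = 1.034400.
CZK growth factor: 1 + 0.0370×2 = 1.074000.
CIP: F = S · (grow ILS)/(grow CZK) = 0.21436 × 1.034400/1.074000 = 0.2064562 ILS per CZK.

0.20646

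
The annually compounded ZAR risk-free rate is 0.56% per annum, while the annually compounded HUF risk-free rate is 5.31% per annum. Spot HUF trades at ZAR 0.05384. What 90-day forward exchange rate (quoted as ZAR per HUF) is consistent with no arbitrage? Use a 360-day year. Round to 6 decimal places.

0.053222

T = 90/360 years.
ZAR growth factor: (1 + 0.0056)^(90/360) = 1.0013971.
Growth of 1 HUF over T: (1 + 0.0531)^(90/360) = 1.0130186.
So F = 0.05384 × 1.0013971 / 1.0130186 = 0.05322234 (ZAR/HUF).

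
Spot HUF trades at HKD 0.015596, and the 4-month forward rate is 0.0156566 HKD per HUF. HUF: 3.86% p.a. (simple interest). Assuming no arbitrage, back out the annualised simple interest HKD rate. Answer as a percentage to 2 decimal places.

T = 4/12 years.
F/S = 0.0156566/0.015596 = 1.0038856 = (growth of HKD) / (growth of HUF).
HUF growth factor: 1 + 0.0386×4/12 = 1.0128667.
Hence g_HKD = 1.0168023.
r = (1.0168023 − 1)/(4/12) = 0.050407 → 5.04%.

5.04%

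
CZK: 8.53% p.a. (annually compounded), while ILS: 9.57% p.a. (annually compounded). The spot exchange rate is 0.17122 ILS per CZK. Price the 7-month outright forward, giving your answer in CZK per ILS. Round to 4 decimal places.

5.8080

T = 7/12 years.
ILS growth factor: (1 + 0.0957)^(7/12) = 1.0547596.
CZK accumulates by (1 + 0.0853)^(7/12) = 1.048908.
Forward (ILS per CZK) = 0.17122 × 1.0547596 / 1.048908 = 0.1721752.
Invert for CZK per ILS: 1 / 0.1721752 = 5.8080.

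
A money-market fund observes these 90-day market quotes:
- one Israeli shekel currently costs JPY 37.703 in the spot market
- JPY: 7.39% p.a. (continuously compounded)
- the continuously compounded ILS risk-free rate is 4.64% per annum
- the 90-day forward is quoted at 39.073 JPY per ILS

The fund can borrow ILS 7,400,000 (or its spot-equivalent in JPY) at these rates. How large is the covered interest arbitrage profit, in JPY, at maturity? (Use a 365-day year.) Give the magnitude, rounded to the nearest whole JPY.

JPY 8,334,520

T = 90/365 years.
Invest the ILS and cover forward: 7,400,000 × 1.01150679555 × 39.073 = JPY 292,467,277.17.
Convert at spot and invest in JPY: 7,400,000 × 37.703 × 1.01838894996 = JPY 284,132,757.49.
The quoted forward overvalues ILS, so borrow JPY, buy ILS at spot, deposit the ILS at 4.64%, and sell the proceeds forward at 39.073.
Profit = 292,467,277.17 − 284,132,757.49 = JPY 8,334,520.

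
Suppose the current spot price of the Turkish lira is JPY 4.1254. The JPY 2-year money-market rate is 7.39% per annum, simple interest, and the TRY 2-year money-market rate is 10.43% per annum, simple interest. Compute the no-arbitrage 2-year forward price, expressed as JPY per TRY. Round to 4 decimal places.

T = 2 years.
Growth of 1 JPY over T: 1 + 0.0739×2 = 1.147800.
TRY accumulates by 1 + 0.1043×2 = 1.208600.
Forward (JPY per TRY) = 4.1254 × 1.147800 / 1.208600 = 3.917867.

3.9179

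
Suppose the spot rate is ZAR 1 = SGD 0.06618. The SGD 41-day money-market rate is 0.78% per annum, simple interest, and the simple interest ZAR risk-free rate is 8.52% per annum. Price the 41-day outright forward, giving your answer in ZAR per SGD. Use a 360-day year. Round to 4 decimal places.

15.2434

T = 41/360 years.
Growth of 1 SGD over T: 1 + 0.0078×41/360 = 1.00088833.
Growth of 1 ZAR over T: 1 + 0.0852×41/360 = 1.00970333.
So F = 0.06618 × 1.00088833 / 1.00970333 = 0.065602230 (SGD/ZAR).
Invert for ZAR per SGD: 1 / 0.065602230 = 15.2434.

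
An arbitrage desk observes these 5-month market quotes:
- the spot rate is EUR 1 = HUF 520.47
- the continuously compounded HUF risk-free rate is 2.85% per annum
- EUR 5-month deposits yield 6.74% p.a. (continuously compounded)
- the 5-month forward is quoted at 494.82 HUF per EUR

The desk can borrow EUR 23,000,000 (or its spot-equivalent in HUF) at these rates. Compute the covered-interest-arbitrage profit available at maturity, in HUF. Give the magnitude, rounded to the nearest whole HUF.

T = 5/12 years.
Keep in EUR, deliver into the forward: 23,000,000·1.028481387633·494.82 = HUF 11,705,002,685.26.
Swap to HUF now, deposit: 23,000,000·520.47·1.011945787736 = HUF 12,113,810,755.29.
The quoted forward undervalues EUR, so borrow EUR, convert to HUF at spot, deposit the HUF at 2.85%, and buy EUR forward at 494.82 to cover the loan.
The gap between the two covered legs is HUF 408,808,070.

HUF 408,808,070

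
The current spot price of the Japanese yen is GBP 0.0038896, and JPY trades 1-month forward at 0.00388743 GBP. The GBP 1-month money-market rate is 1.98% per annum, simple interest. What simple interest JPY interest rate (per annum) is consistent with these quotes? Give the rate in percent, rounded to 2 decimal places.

2.65%

T = 1/12 years.
CIP gives F = S · g_GBP/g_JPY, so g_GBP/g_JPY = 0.00388743/0.0038896 = 0.9994421.
The GBP side grows by 1 + 0.0198×1/12 = 1.001650.
That pins the JPY growth at 1.0022091.
(1.0022091 − 1)/T = 0.026509, i.e. 2.65%.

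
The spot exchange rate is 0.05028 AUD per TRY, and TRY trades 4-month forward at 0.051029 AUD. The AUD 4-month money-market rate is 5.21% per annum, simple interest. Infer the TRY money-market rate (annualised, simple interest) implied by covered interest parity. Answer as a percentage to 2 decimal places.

T = 4/12 years.
By CIP, F/S equals the AUD-to-TRY growth ratio: 0.051029/0.05028 = 1.0148966.
The AUD side grows by 1 + 0.0521×4/12 = 1.0173667.
Hence g_TRY = 1.0024338.
(1.0024338 − 1)/T = 0.007301, i.e. 0.73%.

0.73%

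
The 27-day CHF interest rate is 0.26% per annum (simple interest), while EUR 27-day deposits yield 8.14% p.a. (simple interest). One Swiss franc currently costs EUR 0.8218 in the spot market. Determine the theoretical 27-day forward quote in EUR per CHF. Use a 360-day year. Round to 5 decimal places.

T = 27/360 years.
Growth of 1 EUR over T: 1 + 0.0814×27/360 = 1.006105.
CHF accumulates by 1 + 0.0026×27/360 = 1.000195.
Forward (EUR per CHF) = 0.8218 × 1.006105 / 1.000195 = 0.8266559.

0.82666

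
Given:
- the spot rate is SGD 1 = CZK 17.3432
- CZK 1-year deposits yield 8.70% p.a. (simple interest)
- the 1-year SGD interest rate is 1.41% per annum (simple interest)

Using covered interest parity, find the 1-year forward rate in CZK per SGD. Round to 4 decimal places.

T = 1 year.
Growth of 1 CZK over T: 1 + 0.0870×1 = 1.087000.
Growth of 1 SGD over T: 1 + 0.0141×1 = 1.014100.
So F = 17.3432 × 1.087000 / 1.014100 = 18.589940 (CZK/SGD).

18.5899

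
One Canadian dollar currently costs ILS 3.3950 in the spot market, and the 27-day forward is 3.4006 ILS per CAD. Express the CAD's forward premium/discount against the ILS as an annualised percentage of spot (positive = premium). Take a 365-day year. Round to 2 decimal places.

T = 27/365 years.
Period premium: (3.4006 − 3.395)/3.395 = 0.0016495.
Annualise by dividing by T: 0.0016495 / (27/365) = 0.022299 → 2.23%.

+2.23%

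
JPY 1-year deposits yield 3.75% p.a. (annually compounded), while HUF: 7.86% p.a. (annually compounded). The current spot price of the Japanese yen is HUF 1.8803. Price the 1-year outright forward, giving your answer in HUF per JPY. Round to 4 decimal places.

T = 1 year.
HUF growth factor: (1 + 0.0786)^1 = 1.078600.
Growth of 1 JPY over T: (1 + 0.0375)^1 = 1.037500.
Forward (HUF per JPY) = 1.8803 × 1.078600 / 1.037500 = 1.954787.

1.9548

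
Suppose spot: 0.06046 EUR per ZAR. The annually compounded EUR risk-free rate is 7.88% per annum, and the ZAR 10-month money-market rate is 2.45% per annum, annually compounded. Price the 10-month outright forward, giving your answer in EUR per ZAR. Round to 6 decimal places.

0.063119

T = 10/12 years.
Growth of 1 EUR over T: (1 + 0.0788)^(10/12) = 1.0652481.
ZAR accumulates by (1 + 0.0245)^(10/12) = 1.0203754.
CIP: F = S · (grow EUR)/(grow ZAR) = 0.06046 × 1.0652481/1.0203754 = 0.06311883 EUR per ZAR.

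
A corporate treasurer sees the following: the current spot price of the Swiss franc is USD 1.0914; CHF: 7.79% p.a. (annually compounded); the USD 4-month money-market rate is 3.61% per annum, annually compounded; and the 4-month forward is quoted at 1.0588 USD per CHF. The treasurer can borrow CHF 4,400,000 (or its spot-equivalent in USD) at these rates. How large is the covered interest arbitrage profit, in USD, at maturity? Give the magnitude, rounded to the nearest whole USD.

T = 4/12 years.
Invest the CHF and cover forward: 4,400,000 × 1.025320146 × 1.0588 = USD 4,776,679.47.
Convert at spot and invest in USD: 4,400,000 × 1.0914 × 1.011891368 = USD 4,859,264.25.
The quoted forward undervalues CHF, so borrow CHF, convert to USD at spot, deposit the USD at 3.61%, and buy CHF forward at 1.0588 to cover the loan.
The gap between the two covered legs is USD 82,585.

USD 82,585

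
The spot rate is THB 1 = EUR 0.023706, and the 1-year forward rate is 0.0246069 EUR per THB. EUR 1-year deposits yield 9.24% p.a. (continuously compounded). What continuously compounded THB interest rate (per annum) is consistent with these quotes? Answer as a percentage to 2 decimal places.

5.51%

T = 1 year.
CIP gives F = S · g_EUR/g_THB, so g_EUR/g_THB = 0.0246069/0.023706 = 1.0380030.
The EUR side grows by e^(0.0924×1) = 1.0968035.
That pins the THB growth at 1.0566477.
r = ln(1.0566477)/1 = 0.055101 → 5.51%.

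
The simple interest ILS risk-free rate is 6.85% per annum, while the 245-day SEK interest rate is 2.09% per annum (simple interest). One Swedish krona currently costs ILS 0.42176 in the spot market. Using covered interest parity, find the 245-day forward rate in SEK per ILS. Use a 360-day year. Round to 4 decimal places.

T = 245/360 years.
ILS growth factor: 1 + 0.0685×245/360 = 1.0466181.
SEK growth factor: 1 + 0.0209×245/360 = 1.0142236.
So F = 0.42176 × 1.0466181 / 1.0142236 = 0.4352311 (ILS/SEK).
Quoted the other way: 1/0.4352311 = 2.2976 SEK per ILS.

2.2976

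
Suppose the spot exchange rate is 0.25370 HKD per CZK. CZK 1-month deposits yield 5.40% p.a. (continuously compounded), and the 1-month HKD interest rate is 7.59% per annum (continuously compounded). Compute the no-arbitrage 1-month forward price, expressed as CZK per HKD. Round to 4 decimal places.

3.9345

T = 1/12 years.
HKD growth factor: e^(0.0759×1/12) = 1.006345.
CZK accumulates by e^(0.0540×1/12) = 1.0045101.
So F = 0.2537 × 1.006345 / 1.0045101 = 0.2541634 (HKD/CZK).
Invert for CZK per HKD: 1 / 0.2541634 = 3.9345.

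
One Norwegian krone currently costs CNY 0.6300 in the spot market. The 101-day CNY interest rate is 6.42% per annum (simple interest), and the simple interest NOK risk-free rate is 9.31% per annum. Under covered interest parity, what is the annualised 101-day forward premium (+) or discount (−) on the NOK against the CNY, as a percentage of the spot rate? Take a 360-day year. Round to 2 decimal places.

-2.82%

T = 101/360 years.
No-arbitrage forward: 0.63 × 1.0180117 / 1.0261197 = 0.6250220 CNY/NOK.
(F − S)/S ÷ T = (0.6250220 − 0.63)/0.63/(101/360) = -0.028164 → -2.82%.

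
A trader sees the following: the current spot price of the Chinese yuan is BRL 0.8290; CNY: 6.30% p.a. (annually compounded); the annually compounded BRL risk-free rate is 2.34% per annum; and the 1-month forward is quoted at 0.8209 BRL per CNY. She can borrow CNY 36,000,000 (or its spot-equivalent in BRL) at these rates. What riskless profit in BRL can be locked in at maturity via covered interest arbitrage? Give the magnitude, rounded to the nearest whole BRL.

BRL 198,338

T = 1/12 years.
Keep in CNY, deliver into the forward: 36,000,000·1.0051042408·0.8209 = BRL 29,703,242.57.
Swap to BRL now, deposit: 36,000,000·0.8290·1.0019293937 = BRL 29,901,580.83.
The quoted forward undervalues CNY, so borrow CNY, convert to BRL at spot, deposit the BRL at 2.34%, and buy CNY forward at 0.8209 to cover the loan.
Profit = 29,901,580.83 − 29,703,242.57 = BRL 198,338.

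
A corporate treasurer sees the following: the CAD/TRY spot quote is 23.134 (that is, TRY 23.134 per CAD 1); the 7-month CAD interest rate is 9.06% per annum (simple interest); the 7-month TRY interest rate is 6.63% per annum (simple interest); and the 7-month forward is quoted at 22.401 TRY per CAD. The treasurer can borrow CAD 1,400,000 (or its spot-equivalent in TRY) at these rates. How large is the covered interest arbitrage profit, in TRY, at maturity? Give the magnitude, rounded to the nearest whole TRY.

T = 7/12 years.
Keep in CAD, deliver into the forward: 1,400,000·1.052850·22.401 = TRY 33,018,849.99.
Swap to TRY now, deposit: 1,400,000·23.134·1.038675 = TRY 33,640,190.43.
The quoted forward undervalues CAD, so borrow CAD, convert to TRY at spot, deposit the TRY at 6.63%, and buy CAD forward at 22.401 to cover the loan.
The gap between the two covered legs is TRY 621,340.

TRY 621,340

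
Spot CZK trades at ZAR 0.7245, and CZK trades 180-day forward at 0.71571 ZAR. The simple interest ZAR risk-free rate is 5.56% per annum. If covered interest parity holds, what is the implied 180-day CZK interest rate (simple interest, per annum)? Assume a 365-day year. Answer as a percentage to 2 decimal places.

8.12%

T = 180/365 years.
By CIP, F/S equals the ZAR-to-CZK growth ratio: 0.71571/0.7245 = 0.9878675.
ZAR growth factor: 1 + 0.0556×180/365 = 1.0274192.
That pins the CZK growth at 1.0400375.
r = (1.0400375 − 1)/(180/365) = 0.081187 → 8.12%.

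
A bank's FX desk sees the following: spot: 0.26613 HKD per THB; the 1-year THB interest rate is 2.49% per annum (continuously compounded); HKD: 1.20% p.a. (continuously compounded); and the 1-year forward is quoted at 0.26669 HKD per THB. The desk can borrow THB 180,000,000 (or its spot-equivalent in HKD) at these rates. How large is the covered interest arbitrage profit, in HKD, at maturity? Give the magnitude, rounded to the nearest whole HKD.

T = 1 year.
Route A — deposit THB, sell forward: 180,000,000 × 1.0252125941 × 0.26669 = HKD 49,214,510.41.
Route B — convert at spot, deposit HKD: 180,000,000 × 0.26613 × 1.0120722889 = HKD 48,481,703.68.
The quoted forward overvalues THB, so borrow HKD, buy THB at spot, deposit the THB at 2.49%, and sell the proceeds forward at 0.26669.
Profit = 49,214,510.41 − 48,481,703.68 = HKD 732,807.

HKD 732,807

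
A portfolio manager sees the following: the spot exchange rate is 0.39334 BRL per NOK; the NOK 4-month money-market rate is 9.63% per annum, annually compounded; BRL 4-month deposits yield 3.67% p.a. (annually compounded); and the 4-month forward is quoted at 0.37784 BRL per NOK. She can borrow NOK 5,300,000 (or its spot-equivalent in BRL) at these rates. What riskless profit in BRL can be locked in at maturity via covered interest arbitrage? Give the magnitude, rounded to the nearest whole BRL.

BRL 45,025

T = 4/12 years.
Route A — deposit NOK, sell forward: 5,300,000 × 1.03112141 × 0.37784 = BRL 2,064,874.24.
Route B — convert at spot, deposit BRL: 5,300,000 × 0.39334 × 1.012086657 = BRL 2,109,899.08.
The quoted forward undervalues NOK, so borrow NOK, convert to BRL at spot, deposit the BRL at 3.67%, and buy NOK forward at 0.37784 to cover the loan.
Arbitrage profit = |2,064,874.24 − 2,109,899.08| = BRL 45,025.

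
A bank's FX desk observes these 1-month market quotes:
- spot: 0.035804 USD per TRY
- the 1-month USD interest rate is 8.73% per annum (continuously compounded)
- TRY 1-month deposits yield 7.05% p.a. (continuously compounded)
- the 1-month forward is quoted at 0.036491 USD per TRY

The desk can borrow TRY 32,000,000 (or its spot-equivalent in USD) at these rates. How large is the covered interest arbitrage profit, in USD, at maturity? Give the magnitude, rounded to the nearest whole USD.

USD 20,499

T = 1/12 years.
Invest the TRY and cover forward: 32,000,000 × 1.005892292 × 0.036491 = USD 1,174,592.50.
Convert at spot and invest in USD: 32,000,000 × 0.035804 × 1.007301527 = USD 1,154,093.56.
The quoted forward overvalues TRY, so borrow USD, buy TRY at spot, deposit the TRY at 7.05%, and sell the proceeds forward at 0.036491.
Profit = 1,174,592.50 − 1,154,093.56 = USD 20,499.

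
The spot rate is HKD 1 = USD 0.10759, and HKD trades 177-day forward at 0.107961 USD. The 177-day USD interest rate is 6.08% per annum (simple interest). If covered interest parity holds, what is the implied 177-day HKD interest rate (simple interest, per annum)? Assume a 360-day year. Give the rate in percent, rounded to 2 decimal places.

5.36%

T = 177/360 years.
CIP gives F = S · g_USD/g_HKD, so g_USD/g_HKD = 0.107961/0.10759 = 1.0034483.
USD growth factor: 1 + 0.0608×177/360 = 1.0298933.
So the HKD growth factor = 1.0263541.
r = (1.0263541 − 1)/(177/360) = 0.053602 → 5.36%.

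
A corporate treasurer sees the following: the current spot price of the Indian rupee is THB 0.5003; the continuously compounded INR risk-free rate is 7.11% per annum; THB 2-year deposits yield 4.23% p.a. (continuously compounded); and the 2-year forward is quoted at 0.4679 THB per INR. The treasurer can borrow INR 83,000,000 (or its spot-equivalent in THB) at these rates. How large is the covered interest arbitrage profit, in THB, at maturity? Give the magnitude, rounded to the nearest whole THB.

T = 2 years.
Invest the INR and cover forward: 83,000,000 × 1.1528071869 × 0.4679 = THB 44,770,074.07.
Convert at spot and invest in THB: 83,000,000 × 0.5003 × 1.088281667 = THB 45,190,787.39.
The quoted forward undervalues INR, so borrow INR, convert to THB at spot, deposit the THB at 4.23%, and buy INR forward at 0.4679 to cover the loan.
The gap between the two covered legs is THB 420,713.

THB 420,713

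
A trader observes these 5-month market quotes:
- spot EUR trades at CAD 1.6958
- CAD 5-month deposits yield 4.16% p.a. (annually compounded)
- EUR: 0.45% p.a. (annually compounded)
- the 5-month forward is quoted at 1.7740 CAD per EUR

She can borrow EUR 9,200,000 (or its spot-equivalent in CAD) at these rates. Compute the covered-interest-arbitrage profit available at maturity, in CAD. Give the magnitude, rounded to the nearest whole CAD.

CAD 482,789

T = 5/12 years.
Route A — deposit EUR, sell forward: 9,200,000 × 1.0018725449 × 1.7740 = CAD 16,351,361.43.
Route B — convert at spot, deposit CAD: 9,200,000 × 1.6958 × 1.0171275192 = CAD 15,868,572.59.
The quoted forward overvalues EUR, so borrow CAD, buy EUR at spot, deposit the EUR at 0.45%, and sell the proceeds forward at 1.7740.
The gap between the two covered legs is CAD 482,789.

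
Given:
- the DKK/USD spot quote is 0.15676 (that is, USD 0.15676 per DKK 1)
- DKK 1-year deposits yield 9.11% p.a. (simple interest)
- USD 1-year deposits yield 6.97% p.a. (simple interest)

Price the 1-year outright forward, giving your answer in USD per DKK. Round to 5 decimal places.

0.15369

T = 1 year.
USD accumulates by 1 + 0.0697×1 = 1.069700.
Growth of 1 DKK over T: 1 + 0.0911×1 = 1.091100.
So F = 0.15676 × 1.069700 / 1.091100 = 0.1536854 (USD/DKK).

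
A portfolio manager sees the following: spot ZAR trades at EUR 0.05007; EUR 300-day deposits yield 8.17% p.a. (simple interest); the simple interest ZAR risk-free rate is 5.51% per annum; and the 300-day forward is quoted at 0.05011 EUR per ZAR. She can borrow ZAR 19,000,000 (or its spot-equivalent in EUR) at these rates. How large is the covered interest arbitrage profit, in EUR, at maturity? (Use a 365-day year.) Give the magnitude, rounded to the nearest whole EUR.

T = 300/365 years.
Route A — deposit ZAR, sell forward: 19,000,000 × 1.04528767 × 0.05011 = EUR 995,207.94.
Route B — convert at spot, deposit EUR: 19,000,000 × 0.05007 × 1.06715068 = EUR 1,015,212.46.
The quoted forward undervalues ZAR, so borrow ZAR, convert to EUR at spot, deposit the EUR at 8.17%, and buy ZAR forward at 0.05011 to cover the loan.
The gap between the two covered legs is EUR 20,005.

EUR 20,005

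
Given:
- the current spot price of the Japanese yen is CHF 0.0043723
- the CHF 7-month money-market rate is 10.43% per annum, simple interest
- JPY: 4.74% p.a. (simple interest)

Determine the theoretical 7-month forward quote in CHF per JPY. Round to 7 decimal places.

0.0045135

T = 7/12 years.
Growth of 1 CHF over T: 1 + 0.1043×7/12 = 1.0608417.
JPY accumulates by 1 + 0.0474×7/12 = 1.027650.
Forward (CHF per JPY) = 0.0043723 × 1.0608417 / 1.027650 = 0.004513519.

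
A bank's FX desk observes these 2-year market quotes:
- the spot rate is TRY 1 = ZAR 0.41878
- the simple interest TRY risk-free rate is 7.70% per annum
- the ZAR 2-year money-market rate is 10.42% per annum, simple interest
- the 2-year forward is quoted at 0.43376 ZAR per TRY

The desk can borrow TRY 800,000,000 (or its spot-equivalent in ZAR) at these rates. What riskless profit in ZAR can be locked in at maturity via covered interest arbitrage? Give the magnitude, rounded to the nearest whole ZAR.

ZAR 4,395,770

T = 2 years.
Keep in TRY, deliver into the forward: 800,000,000·1.154000·0.43376 = ZAR 400,447,232.00.
Swap to ZAR now, deposit: 800,000,000·0.41878·1.208400 = ZAR 404,843,001.60.
The quoted forward undervalues TRY, so borrow TRY, convert to ZAR at spot, deposit the ZAR at 10.42%, and buy TRY forward at 0.43376 to cover the loan.
Profit = 404,843,001.60 − 400,447,232.00 = ZAR 4,395,770.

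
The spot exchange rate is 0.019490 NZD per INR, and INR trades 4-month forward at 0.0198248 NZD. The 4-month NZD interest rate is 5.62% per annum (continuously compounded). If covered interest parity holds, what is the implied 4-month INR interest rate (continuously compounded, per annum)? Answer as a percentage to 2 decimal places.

0.51%

T = 4/12 years.
F/S = 0.0198248/0.01949 = 1.0171780 = (growth of NZD) / (growth of INR).
The NZD side grows by e^(0.0562×4/12) = 1.0189099.
That pins the INR growth at 1.0017027.
r = ln(1.0017027)/(4/12) = 0.005104 → 0.51%.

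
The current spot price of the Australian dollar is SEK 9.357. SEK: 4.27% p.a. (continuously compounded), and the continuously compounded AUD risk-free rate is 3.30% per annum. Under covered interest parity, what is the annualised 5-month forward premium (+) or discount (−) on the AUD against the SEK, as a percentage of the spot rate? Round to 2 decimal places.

T = 5/12 years.
No-arbitrage forward: 9.357 × 1.0179509 / 1.013845 = 9.394894 SEK/AUD.
(F − S)/S ÷ T = (9.394894 − 9.357)/9.357/(5/12) = 0.009720 → 0.97%.

+0.97%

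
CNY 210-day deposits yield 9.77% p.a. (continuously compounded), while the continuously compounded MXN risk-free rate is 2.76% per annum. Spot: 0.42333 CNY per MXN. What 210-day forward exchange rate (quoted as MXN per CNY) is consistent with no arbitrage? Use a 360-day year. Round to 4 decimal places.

2.2676

T = 210/360 years.
Growth of 1 CNY over T: e^(0.0977×210/360) = 1.058647.
MXN accumulates by e^(0.0276×210/360) = 1.0162303.
So F = 0.42333 × 1.058647 / 1.0162303 = 0.4409995 (CNY/MXN).
Quoted the other way: 1/0.4409995 = 2.2676 MXN per CNY.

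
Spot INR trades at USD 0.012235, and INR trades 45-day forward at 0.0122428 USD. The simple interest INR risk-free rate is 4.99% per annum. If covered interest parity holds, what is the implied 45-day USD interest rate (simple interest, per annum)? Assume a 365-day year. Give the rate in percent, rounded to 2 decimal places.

5.51%

T = 45/365 years.
CIP gives F = S · g_USD/g_INR, so g_USD/g_INR = 0.0122428/0.012235 = 1.0006375.
INR growth factor: 1 + 0.0499×45/365 = 1.0061521.
Hence g_USD = 1.0067935.
r = (1.0067935 − 1)/(45/365) = 0.055103 → 5.51%.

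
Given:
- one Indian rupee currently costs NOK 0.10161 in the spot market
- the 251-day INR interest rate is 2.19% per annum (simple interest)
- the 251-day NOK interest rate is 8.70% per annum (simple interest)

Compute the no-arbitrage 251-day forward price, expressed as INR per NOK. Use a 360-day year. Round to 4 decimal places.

T = 251/360 years.
NOK growth factor: 1 + 0.0870×251/360 = 1.0606583.
INR growth factor: 1 + 0.0219×251/360 = 1.0152692.
Forward (NOK per INR) = 0.10161 × 1.0606583 / 1.0152692 = 0.1061526.
Invert for INR per NOK: 1 / 0.1061526 = 9.4204.

9.4204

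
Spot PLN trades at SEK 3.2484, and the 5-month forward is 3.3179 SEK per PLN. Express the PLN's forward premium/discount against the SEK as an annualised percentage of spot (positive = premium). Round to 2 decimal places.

+5.13%

T = 5/12 years.
PLN trades forward at +2.13951% vs spot over the period.
×(1/T) gives 5.13% p.a.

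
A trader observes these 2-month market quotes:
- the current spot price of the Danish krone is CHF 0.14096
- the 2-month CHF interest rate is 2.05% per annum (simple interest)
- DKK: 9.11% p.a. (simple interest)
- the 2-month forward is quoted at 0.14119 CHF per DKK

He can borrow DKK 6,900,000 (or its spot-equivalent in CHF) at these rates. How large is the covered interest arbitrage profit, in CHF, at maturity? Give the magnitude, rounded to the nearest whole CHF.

T = 2/12 years.
Keep in DKK, deliver into the forward: 6,900,000·1.01518333·0.14119 = CHF 989,002.77.
Swap to CHF now, deposit: 6,900,000·0.14096·1.00341667 = CHF 975,947.14.
The quoted forward overvalues DKK, so borrow CHF, buy DKK at spot, deposit the DKK at 9.11%, and sell the proceeds forward at 0.14119.
The gap between the two covered legs is CHF 13,056.

CHF 13,056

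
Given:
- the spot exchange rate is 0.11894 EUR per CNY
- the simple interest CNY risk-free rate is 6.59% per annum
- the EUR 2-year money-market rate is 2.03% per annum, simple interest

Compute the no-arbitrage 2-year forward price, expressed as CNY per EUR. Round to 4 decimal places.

9.1445

T = 2 years.
EUR growth factor: 1 + 0.0203×2 = 1.040600.
Growth of 1 CNY over T: 1 + 0.0659×2 = 1.131800.
So F = 0.11894 × 1.040600 / 1.131800 = 0.1093559 (EUR/CNY).
Quoted the other way: 1/0.1093559 = 9.1445 CNY per EUR.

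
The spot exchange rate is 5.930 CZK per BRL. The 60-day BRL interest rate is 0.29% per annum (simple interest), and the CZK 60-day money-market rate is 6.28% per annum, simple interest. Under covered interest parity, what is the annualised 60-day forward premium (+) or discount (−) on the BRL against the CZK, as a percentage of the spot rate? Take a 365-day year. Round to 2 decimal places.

T = 60/365 years.
No-arbitrage forward: 5.93 × 1.0103233 / 1.0004767 = 5.988363 CZK/BRL.
(F − S)/S ÷ T = (5.988363 − 5.93)/5.93/(60/365) = 0.059872 → 5.99%.

+5.99%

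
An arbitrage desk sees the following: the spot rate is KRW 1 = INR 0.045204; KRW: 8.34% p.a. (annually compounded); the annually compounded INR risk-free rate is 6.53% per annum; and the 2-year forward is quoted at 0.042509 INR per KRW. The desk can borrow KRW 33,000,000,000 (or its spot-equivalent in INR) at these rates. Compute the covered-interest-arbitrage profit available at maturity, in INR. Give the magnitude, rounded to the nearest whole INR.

T = 2 years.
Keep in KRW, deliver into the forward: 33,000,000,000·1.17375556·0.042509 = INR 1,646,540,778.30.
Swap to INR now, deposit: 33,000,000,000·0.045204·1.13486409 = INR 1,692,913,078.70.
The quoted forward undervalues KRW, so borrow KRW, convert to INR at spot, deposit the INR at 6.53%, and buy KRW forward at 0.042509 to cover the loan.
Arbitrage profit = |1,646,540,778.30 − 1,692,913,078.70| = INR 46,372,300.

INR 46,372,300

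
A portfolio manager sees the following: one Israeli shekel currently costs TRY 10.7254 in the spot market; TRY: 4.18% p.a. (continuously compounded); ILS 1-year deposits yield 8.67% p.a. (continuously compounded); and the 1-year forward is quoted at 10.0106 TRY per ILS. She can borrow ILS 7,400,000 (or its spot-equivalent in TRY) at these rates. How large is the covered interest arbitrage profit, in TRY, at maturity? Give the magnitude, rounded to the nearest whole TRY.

T = 1 year.
Keep in ILS, deliver into the forward: 7,400,000·1.0905694598·10.0106 = TRY 80,787,684.29.
Swap to TRY now, deposit: 7,400,000·10.7254·1.0426859207 = TRY 82,755,854.45.
The quoted forward undervalues ILS, so borrow ILS, convert to TRY at spot, deposit the TRY at 4.18%, and buy ILS forward at 10.0106 to cover the loan.
Profit = 82,755,854.45 − 80,787,684.29 = TRY 1,968,170.

TRY 1,968,170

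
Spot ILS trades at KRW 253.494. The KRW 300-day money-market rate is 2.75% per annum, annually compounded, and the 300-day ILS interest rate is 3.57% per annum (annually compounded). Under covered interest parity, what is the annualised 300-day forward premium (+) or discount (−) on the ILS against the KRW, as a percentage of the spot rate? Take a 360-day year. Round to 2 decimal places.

T = 300/360 years.
CIP forward (KRW per ILS) = 253.494 × 1.0228647/1.0296627 = 251.820392.
Annualised premium = (F − S)/S × (1/T) = (251.820392 − 253.494)/253.494 ÷ (300/360) = -0.79%.

-0.79%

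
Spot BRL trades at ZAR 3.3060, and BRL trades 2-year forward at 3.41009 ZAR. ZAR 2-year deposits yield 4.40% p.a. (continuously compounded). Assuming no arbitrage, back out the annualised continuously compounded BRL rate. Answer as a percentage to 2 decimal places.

T = 2 years.
By CIP, F/S equals the ZAR-to-BRL growth ratio: 3.41009/3.306 = 1.0314852.
The ZAR side grows by e^(0.0440×2) = 1.0919881.
Hence g_BRL = 1.0586561.
Take logs: ln 1.0586561 / 2 = 0.028500, so 2.85%.

2.85%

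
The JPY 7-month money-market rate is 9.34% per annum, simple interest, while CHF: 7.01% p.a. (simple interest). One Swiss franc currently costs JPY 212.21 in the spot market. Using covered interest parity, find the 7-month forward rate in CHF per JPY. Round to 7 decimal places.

T = 7/12 years.
JPY accumulates by 1 + 0.0934×7/12 = 1.0544833.
Growth of 1 CHF over T: 1 + 0.0701×7/12 = 1.0408917.
Forward (JPY per CHF) = 212.21 × 1.0544833 / 1.0408917 = 214.9810.
Quoted the other way: 1/214.9810 = 0.0046516 CHF per JPY.

0.0046516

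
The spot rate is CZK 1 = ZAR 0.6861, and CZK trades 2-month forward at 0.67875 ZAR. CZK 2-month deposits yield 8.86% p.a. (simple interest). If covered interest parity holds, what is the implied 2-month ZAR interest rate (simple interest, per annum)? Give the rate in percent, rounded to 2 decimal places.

2.34%

T = 2/12 years.
CIP gives F = S · g_ZAR/g_CZK, so g_ZAR/g_CZK = 0.67875/0.6861 = 0.9892873.
The CZK side grows by 1 + 0.0886×2/12 = 1.0147667.
So the ZAR growth factor = 1.0038958.
r = (1.0038958 − 1)/(2/12) = 0.023375 → 2.34%.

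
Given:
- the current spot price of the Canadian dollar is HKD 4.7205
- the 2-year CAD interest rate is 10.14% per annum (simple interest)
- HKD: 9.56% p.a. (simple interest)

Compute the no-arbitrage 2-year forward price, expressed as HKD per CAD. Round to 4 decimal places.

4.6750

T = 2 years.
Growth of 1 HKD over T: 1 + 0.0956×2 = 1.191200.
CAD accumulates by 1 + 0.1014×2 = 1.202800.
CIP: F = S · (grow HKD)/(grow CAD) = 4.7205 × 1.191200/1.202800 = 4.674975 HKD per CAD.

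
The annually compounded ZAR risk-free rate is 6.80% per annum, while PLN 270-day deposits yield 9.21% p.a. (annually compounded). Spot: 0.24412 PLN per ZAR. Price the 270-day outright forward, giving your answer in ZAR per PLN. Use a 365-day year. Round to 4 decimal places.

T = 270/365 years.
PLN growth factor: (1 + 0.0921)^(270/365) = 1.0673422.
ZAR accumulates by (1 + 0.0680)^(270/365) = 1.0498685.
Forward (PLN per ZAR) = 0.24412 × 1.0673422 / 1.0498685 = 0.2481831.
Invert for ZAR per PLN: 1 / 0.2481831 = 4.0293.

4.0293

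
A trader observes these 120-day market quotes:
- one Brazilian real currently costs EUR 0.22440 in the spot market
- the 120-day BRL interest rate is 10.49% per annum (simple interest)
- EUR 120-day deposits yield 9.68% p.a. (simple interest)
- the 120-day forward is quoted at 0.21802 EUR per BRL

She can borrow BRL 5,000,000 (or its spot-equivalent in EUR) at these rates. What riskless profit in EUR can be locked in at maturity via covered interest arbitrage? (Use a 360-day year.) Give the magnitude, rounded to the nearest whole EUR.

T = 120/360 years.
Keep in BRL, deliver into the forward: 5,000,000·1.034966667·0.21802 = EUR 1,128,217.16.
Swap to EUR now, deposit: 5,000,000·0.22440·1.032266667 = EUR 1,158,203.20.
The quoted forward undervalues BRL, so borrow BRL, convert to EUR at spot, deposit the EUR at 9.68%, and buy BRL forward at 0.21802 to cover the loan.
The gap between the two covered legs is EUR 29,986.

EUR 29,986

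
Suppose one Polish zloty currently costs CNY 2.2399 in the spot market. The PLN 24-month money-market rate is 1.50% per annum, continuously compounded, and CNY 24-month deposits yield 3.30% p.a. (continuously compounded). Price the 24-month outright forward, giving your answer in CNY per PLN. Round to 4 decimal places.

T = 2 years.
Growth of 1 CNY over T: e^(0.0330×2) = 1.0682267.
PLN growth factor: e^(0.0150×2) = 1.0304545.
Forward (CNY per PLN) = 2.2399 × 1.0682267 / 1.0304545 = 2.322005.

2.3220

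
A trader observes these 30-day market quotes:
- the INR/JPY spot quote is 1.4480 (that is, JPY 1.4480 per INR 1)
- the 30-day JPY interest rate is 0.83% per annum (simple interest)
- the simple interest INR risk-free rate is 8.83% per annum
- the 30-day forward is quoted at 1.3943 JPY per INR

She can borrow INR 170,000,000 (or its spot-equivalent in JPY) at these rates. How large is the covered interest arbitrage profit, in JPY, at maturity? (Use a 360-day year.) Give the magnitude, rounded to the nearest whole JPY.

JPY 7,555,108

T = 30/360 years.
Invest the INR and cover forward: 170,000,000 × 1.00735833333 × 1.3943 = JPY 238,775,153.11.
Convert at spot and invest in JPY: 170,000,000 × 1.4480 × 1.00069166667 = JPY 246,330,260.67.
The quoted forward undervalues INR, so borrow INR, convert to JPY at spot, deposit the JPY at 0.83%, and buy INR forward at 1.3943 to cover the loan.
The gap between the two covered legs is JPY 7,555,108.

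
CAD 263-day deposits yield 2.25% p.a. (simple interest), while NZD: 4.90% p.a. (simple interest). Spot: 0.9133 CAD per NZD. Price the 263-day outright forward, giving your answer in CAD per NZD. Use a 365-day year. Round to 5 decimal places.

T = 263/365 years.
CAD accumulates by 1 + 0.0225×263/365 = 1.0162123.
Growth of 1 NZD over T: 1 + 0.0490×263/365 = 1.0353068.
Forward (CAD per NZD) = 0.9133 × 1.0162123 / 1.0353068 = 0.8964557.

0.89646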